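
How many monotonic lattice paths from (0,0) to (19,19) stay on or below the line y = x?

Total monotonic paths to (19,19): C(38,19) = 35345263800.
Paths that cross above y=x (reflection bijection): C(38,20) = 33578000610.
Valid Dyck paths: 35345263800 - 33578000610.
(Check: C(38,19) - C(38,20) = C(38,19)/20, the Catalan number C_{19}.)

Final answer: C_{19} = 1767263190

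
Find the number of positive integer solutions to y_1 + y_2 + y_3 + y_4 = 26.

Substitute y'_i = y_i - 1 (so y'_i >= 0). Then sum y'_i = 26 - 4 = 22.
Stars and bars: C(22+4-1, 4-1) = C(25,3).

Final answer: C(25,3) = 2300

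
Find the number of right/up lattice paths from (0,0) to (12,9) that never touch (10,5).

Total paths to (12,9): C(21,9) = 293930.
Paths through (10,5): C(15,5) x C(6,4) = 45045.
Avoiding (10,5): 293930 - 45045.

Final answer: 248885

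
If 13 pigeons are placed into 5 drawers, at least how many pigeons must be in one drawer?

By the pigeonhole principle: ceiling(13/5).

Final answer: 3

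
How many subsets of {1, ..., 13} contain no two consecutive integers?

Condition on whether n belongs to the subset: if not, any valid subset of {1, ..., n-1} works (a(n-1)); if so, n-1 is excluded and the rest is a valid subset of {1, ..., n-2} (a(n-2)). Hence a(n) = a(n-1) + a(n-2), a(1)=2, a(2)=3.
Building up term by term: a(1)=2, a(2)=3, a(3)=5, a(4)=8, a(5)=13, a(6)=21, a(7)=34, a(8)=55, a(9)=89, a(10)=144, a(11)=233, a(12)=377, a(13)=610.

Final answer: 610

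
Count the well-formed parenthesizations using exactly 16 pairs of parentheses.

The structures are counted by the Catalan number C_n. Here n = 16 (pairs).
C_n = C(2n,n)/(n+1), so C_{16} = C(32,16)/17 = 601080390/17.

Final answer: C_{16} = 35357670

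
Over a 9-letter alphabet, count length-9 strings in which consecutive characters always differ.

Let g(n) count such strings. g(1) = 9, and each valid string of length n-1 extends in 8 ways (any symbol but the last), so g(n) = 8 g(n-1).
Total: g(9) = 9 x 8^8.

Final answer: 9 x 8^{8} = 150994944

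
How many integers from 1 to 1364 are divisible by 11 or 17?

Multiples of 11: 124. Multiples of 17: 80. Of both (lcm=187): 7.
By inclusion-exclusion: 124 + 80 - 7.

Final answer: 197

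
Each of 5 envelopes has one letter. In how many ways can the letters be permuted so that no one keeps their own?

Use the recurrence D(n) = (n-1)(D(n-1) + D(n-2)) with D(0)=1, D(1)=0.
D(2) = 1 x (0 + 1) = 1
D(3) = 2 x (1 + 0) = 2
D(4) = 3 x (2 + 1) = 9
D(5) = 4 x (D(4) + D(3)) = 4 x (9 + 2)

Final answer: D(5) = 44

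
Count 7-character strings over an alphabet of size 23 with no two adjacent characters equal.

Let g(n) count such strings. g(1) = 23, and each valid string of length n-1 extends in 22 ways (any symbol but the last), so g(n) = 22 g(n-1).
Total: g(7) = 23 x 22^6.

Final answer: 23 x 22^{6} = 2607737792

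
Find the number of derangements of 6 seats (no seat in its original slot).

Use the recurrence D(n) = (n-1)(D(n-1) + D(n-2)) with D(0)=1, D(1)=0.
D(2) = 1 x (0 + 1) = 1
D(3) = 2 x (1 + 0) = 2
D(4) = 3 x (2 + 1) = 9
D(5) = 4 x (9 + 2) = 44
D(6) = 5 x (D(5) + D(4)) = 5 x (44 + 9)

Final answer: D(6) = 265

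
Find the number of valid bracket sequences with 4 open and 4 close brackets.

The structures are counted by the Catalan number C_n. Here n = 4 (pairs).
C_n = C(2n,n)/(n+1), so C_{4} = C(8,4)/5 = 70/5.

Final answer: C_{4} = 14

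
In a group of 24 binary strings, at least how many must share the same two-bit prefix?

There are 4 possible values for two-bit prefix. With 24 binary strings and 4 categories, by pigeonhole: ceiling(24/4).

Final answer: 6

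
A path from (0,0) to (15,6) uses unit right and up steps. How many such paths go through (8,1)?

Paths (0,0)->(8,1): C(9,1) = 9.
Paths (8,1)->(15,6): C(12,5) = 792.
By multiplication principle: 9 x 792.

Final answer: 7128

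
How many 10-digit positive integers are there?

The leading digit cannot be 0 (9 options); the other 9 digits can be anything (10 options each).
Total: 9 x 10^9.

Final answer: 9000000000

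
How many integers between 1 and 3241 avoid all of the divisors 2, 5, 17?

|div by 2|=1620, |div by 5|=648, |div by 17|=190.
|div by 2&5|=324, |div by 2&17|=95, |div by 5&17|=38, |div by all|=19.
By inclusion-exclusion, divisible by at least one: 1620+648+190-324-95-38+19 = 2020.
Not divisible by any: 3241 - 2020.

Final answer: 1221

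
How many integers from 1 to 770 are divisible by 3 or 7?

Multiples of 3: 256. Multiples of 7: 110. Of both (lcm=21): 36.
By inclusion-exclusion: 256 + 110 - 36.

Final answer: 330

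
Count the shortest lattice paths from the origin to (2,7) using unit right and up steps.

Each path has 2 right steps and 7 up steps in some order (9 steps total).
Choose which 7 of the 9 steps are up: C(9,7).

Final answer: C(9,7) = 36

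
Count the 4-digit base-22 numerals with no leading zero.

Leading digit: 21 options (nonzero). Other 3 digit(s): 22 options each.
Total: 21 x 22^3.

Final answer: 223608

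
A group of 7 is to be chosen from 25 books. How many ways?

C(25,7) = 25!/(7! x (25-7)!).

Final answer: C(25,7) = 480700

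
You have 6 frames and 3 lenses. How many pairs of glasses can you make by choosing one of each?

By the multiplication principle: 6 x 3.

Final answer: 18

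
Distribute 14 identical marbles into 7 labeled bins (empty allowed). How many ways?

Stars and bars: C(n+k-1, k-1) = C(20,6).

Final answer: C(20,6) = 38760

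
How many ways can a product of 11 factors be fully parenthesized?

This is counted by the nth Catalan number C_n. Here n = 11 - 1 = 10.
C_n = (2n)!/(n!(n+1)!), so C_{10} = 20!/(10! x 11!) = C(20,10)/11 = 184756/11.

Final answer: C_{10} = 16796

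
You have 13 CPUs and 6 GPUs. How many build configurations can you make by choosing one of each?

By the multiplication principle: 13 x 6.

Final answer: 78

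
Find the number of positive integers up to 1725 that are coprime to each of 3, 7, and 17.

|div by 3|=575, |div by 7|=246, |div by 17|=101.
|div by 3&7|=82, |div by 3&17|=33, |div by 7&17|=14, |div by all|=4.
By inclusion-exclusion, divisible by at least one: 575+246+101-82-33-14+4 = 797.
Not divisible by any: 1725 - 797.

Final answer: 928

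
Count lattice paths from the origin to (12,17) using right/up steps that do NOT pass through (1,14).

Total paths to (12,17): C(29,17) = 51895935.
Paths through (1,14): C(15,14) x C(14,3) = 5460.
Avoiding (1,14): 51895935 - 5460.

Final answer: 51890475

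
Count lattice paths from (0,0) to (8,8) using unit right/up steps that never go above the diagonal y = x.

Total monotonic paths to (8,8): C(16,8) = 12870.
Paths that cross above y=x (reflection bijection): C(16,9) = 11440.
Valid Dyck paths: 12870 - 11440.
(These counts are the Catalan numbers.)

Final answer: C_{8} = 1430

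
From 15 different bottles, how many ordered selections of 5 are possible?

P(15,5) = 15!/(15-5)! = 15!/10!.

Final answer: P(15,5) = 360360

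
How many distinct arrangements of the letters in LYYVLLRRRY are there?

Letters (L:3, R:3, V:1, Y:3). Total letters: 10.
Permutations = 10!/(3! x 3! x 3!).

Final answer: 16800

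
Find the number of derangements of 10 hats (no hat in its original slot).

Use the recurrence D(n) = (n-1)(D(n-1) + D(n-2)) with D(0)=1, D(1)=0.
D(2) = 1 x (0 + 1) = 1
D(3) = 2 x (1 + 0) = 2
D(4) = 3 x (2 + 1) = 9
D(5) = 4 x (9 + 2) = 44
D(6) = 5 x (44 + 9) = 265
D(7) = 6 x (265 + 44) = 1854
D(8) = 7 x (1854 + 265) = 14833
D(9) = 8 x (14833 + 1854) = 133496
D(10) = 9 x (D(9) + D(8)) = 9 x (133496 + 14833)

Final answer: D(10) = 1334961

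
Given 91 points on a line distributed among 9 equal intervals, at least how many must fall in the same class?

By pigeonhole with 91 objects and 9 categories: ceiling(91/9).

Final answer: 11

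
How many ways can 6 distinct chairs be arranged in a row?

The number of ways to arrange 6 distinct objects is 6!.

Final answer: 6! = 720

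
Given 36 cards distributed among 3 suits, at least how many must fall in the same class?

By pigeonhole with 36 objects and 3 categories: ceiling(36/3).

Final answer: 12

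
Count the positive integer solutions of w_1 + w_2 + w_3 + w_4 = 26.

Substitute w'_i = w_i - 1 (so w'_i >= 0). Then sum w'_i = 26 - 4 = 22.
Stars and bars: C(22+4-1, 4-1) = C(25,3).

Final answer: C(25,3) = 2300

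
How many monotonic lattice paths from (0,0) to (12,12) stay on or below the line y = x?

Total monotonic paths to (12,12): C(24,12) = 2704156.
Paths that cross above y=x (reflection bijection): C(24,13) = 2496144.
Valid Dyck paths: 2704156 - 2496144.
(These counts are the Catalan numbers.)

Final answer: C_{12} = 208012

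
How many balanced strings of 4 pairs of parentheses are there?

This is a standard Catalan-number count: the answer is C_n. Here n = 4 (pairs).
C_n = C(2n,n)/(n+1), so C_{4} = C(8,4)/5 = 70/5.

Final answer: C_{4} = 14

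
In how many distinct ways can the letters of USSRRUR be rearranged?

Letters (R:3, S:2, U:2). Total letters: 7.
Permutations = 7!/(3! x 2! x 2!).

Final answer: 210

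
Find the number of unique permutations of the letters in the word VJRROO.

Letters (J:1, O:2, R:2, V:1). Total letters: 6.
Permutations = 6!/(2! x 2!).

Final answer: 180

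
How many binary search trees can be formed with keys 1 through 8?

This is a standard Catalan-number count: the answer is C_n. Here n = 8.
C_n = (2n)!/(n!(n+1)!), so C_{8} = 16!/(8! x 9!) = C(16,8)/9 = 12870/9.

Final answer: C_{8} = 1430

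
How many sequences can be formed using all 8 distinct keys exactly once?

The number of ways to arrange 8 distinct objects is 8!.

Final answer: 8! = 40320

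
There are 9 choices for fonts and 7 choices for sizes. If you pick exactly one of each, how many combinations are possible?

By the multiplication principle: 9 x 7.

Final answer: 63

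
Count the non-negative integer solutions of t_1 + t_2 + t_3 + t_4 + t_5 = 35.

Stars and bars with 35 stars and 4 bars:
C(35+5-1, 5-1) = C(39,4).

Final answer: C(39,4) = 82251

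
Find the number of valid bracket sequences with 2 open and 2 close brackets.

The structures are counted by the Catalan number C_n. Here n = 2 (pairs).
C_n = (2n)!/(n!(n+1)!), so C_{2} = 4!/(2! x 3!) = C(4,2)/3 = 6/3.

Final answer: C_{2} = 2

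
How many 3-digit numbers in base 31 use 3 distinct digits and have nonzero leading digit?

First digit: 30 (nonzero). Second: 30 (not first). Third: 29, etc.
Total: 30 x 30 x 29.

Final answer: 26100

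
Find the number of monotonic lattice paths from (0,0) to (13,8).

Each path has 13 right steps and 8 up steps in some order (21 steps total).
Choose which 8 of the 21 steps are up: C(21,8).

Final answer: C(21,8) = 203490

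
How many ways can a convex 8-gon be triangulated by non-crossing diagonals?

This is a standard Catalan-number count: the answer is C_n. Here n = 8 - 2 = 6.
C_n = C(2n,n) - C(2n,n+1), so C_{6} = C(12,6) - C(12,7) = 924 - 792.

Final answer: C_{6} = 132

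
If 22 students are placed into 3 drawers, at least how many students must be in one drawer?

By the pigeonhole principle: ceiling(22/3).

Final answer: 8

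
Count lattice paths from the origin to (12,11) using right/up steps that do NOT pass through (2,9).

Total paths to (12,11): C(23,11) = 1352078.
Paths through (2,9): C(11,9) x C(12,2) = 3630.
Avoiding (2,9): 1352078 - 3630.

Final answer: 1348448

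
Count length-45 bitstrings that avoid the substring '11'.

Classify by the final bit: ...0 gives a(n-1) strings, ...01 gives a(n-2) strings. Thus a(n) = a(n-1) + a(n-2) with a(1)=2, a(2)=3.
Iterating the recurrence: a(1)=2, a(2)=3, a(3)=5, a(4)=8, a(5)=13, a(6)=21, a(7)=34, a(8)=55, a(9)=89, a(10)=144, a(11)=233, a(12)=377, a(13)=610, a(14)=987, a(15)=1597, a(16)=2584, a(17)=4181, a(18)=6765, a(19)=10946, a(20)=17711, a(21)=28657, a(22)=46368, a(23)=75025, a(24)=121393, a(25)=196418, a(26)=317811, a(27)=514229, a(28)=832040, a(29)=1346269, a(30)=2178309, a(31)=3524578, a(32)=5702887, a(33)=9227465, a(34)=14930352, a(35)=24157817, a(36)=39088169, a(37)=63245986, a(38)=102334155, a(39)=165580141, a(40)=267914296, a(41)=433494437, a(42)=701408733, a(43)=1134903170, a(44)=1836311903, a(45)=2971215073.

Final answer: 2971215073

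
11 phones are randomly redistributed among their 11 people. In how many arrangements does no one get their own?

Derangements satisfy D(n) = (n-1)(D(n-1) + D(n-2)), starting from D(0)=1, D(1)=0.
D(2) = 1 x (0 + 1) = 1
D(3) = 2 x (1 + 0) = 2
D(4) = 3 x (2 + 1) = 9
D(5) = 4 x (9 + 2) = 44
D(6) = 5 x (44 + 9) = 265
D(7) = 6 x (265 + 44) = 1854
D(8) = 7 x (1854 + 265) = 14833
D(9) = 8 x (14833 + 1854) = 133496
D(10) = 9 x (133496 + 14833) = 1334961
D(11) = 10 x (D(10) + D(9)) = 10 x (1334961 + 133496)

Final answer: D(11) = 14684570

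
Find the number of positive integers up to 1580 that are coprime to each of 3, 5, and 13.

|div by 3|=526, |div by 5|=316, |div by 13|=121.
|div by 3&5|=105, |div by 3&13|=40, |div by 5&13|=24, |div by all|=8.
By inclusion-exclusion, divisible by at least one: 526+316+121-105-40-24+8 = 802.
Not divisible by any: 1580 - 802.

Final answer: 778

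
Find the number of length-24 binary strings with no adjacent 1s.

Let a(n) count valid strings. If the last bit is 0 the prefix is any valid string of length n-1; if it is 1 the string must end in 01 with a valid prefix of length n-2. So a(n) = a(n-1) + a(n-2), a(1)=2, a(2)=3.
Iterating the recurrence: a(1)=2, a(2)=3, a(3)=5, a(4)=8, a(5)=13, a(6)=21, a(7)=34, a(8)=55, a(9)=89, a(10)=144, a(11)=233, a(12)=377, a(13)=610, a(14)=987, a(15)=1597, a(16)=2584, a(17)=4181, a(18)=6765, a(19)=10946, a(20)=17711, a(21)=28657, a(22)=46368, a(23)=75025, a(24)=121393.

Final answer: 121393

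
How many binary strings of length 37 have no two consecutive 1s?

Let a(n) count valid strings. If the last bit is 0 the prefix is any valid string of length n-1; if it is 1 the string must end in 01 with a valid prefix of length n-2. So a(n) = a(n-1) + a(n-2), a(1)=2, a(2)=3.
Building up term by term: a(1)=2, a(2)=3, a(3)=5, a(4)=8, a(5)=13, a(6)=21, a(7)=34, a(8)=55, a(9)=89, a(10)=144, a(11)=233, a(12)=377, a(13)=610, a(14)=987, a(15)=1597, a(16)=2584, a(17)=4181, a(18)=6765, a(19)=10946, a(20)=17711, a(21)=28657, a(22)=46368, a(23)=75025, a(24)=121393, a(25)=196418, a(26)=317811, a(27)=514229, a(28)=832040, a(29)=1346269, a(30)=2178309, a(31)=3524578, a(32)=5702887, a(33)=9227465, a(34)=14930352, a(35)=24157817, a(36)=39088169, a(37)=63245986.

Final answer: 63245986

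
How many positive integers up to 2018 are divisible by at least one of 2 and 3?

Multiples of 2: 1009. Multiples of 3: 672. Of both (lcm=6): 336.
By inclusion-exclusion: 1009 + 672 - 336.

Final answer: 1345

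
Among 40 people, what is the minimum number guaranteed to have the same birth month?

There are 12 possible values for birth month. With 40 people and 12 categories, by pigeonhole: ceiling(40/12).

Final answer: 4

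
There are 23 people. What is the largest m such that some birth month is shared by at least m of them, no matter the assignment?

There are 12 possible values for birth month. With 23 people and 12 categories, by pigeonhole: ceiling(23/12).

Final answer: 2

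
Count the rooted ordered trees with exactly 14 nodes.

This is a standard Catalan-number count: the answer is C_n. Here n = 14 - 1 = 13.
C_n = (2n)!/(n!(n+1)!), so C_{13} = 26!/(13! x 14!) = C(26,13)/14 = 10400600/14.

Final answer: C_{13} = 742900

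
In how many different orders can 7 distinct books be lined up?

The number of ways to arrange 7 distinct objects is 7!.

Final answer: 7! = 5040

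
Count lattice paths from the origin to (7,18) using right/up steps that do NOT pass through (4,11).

Total paths to (7,18): C(25,18) = 480700.
Paths through (4,11): C(15,11) x C(10,7) = 163800.
Avoiding (4,11): 480700 - 163800.

Final answer: 316900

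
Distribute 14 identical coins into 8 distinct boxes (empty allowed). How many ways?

Stars and bars: C(n+k-1, k-1) = C(21,7).

Final answer: C(21,7) = 116280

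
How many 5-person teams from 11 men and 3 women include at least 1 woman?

Sum over valid woman counts:
C(3,1)C(11,4) = 990
C(3,2)C(11,3) = 495
C(3,3)C(11,2) = 55
Total: 990 + 495 + 55.

Final answer: 1540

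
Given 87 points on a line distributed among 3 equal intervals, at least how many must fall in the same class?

By pigeonhole with 87 objects and 3 categories: ceiling(87/3).

Final answer: 29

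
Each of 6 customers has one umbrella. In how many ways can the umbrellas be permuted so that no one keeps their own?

D(n) = (n-1)(D(n-1) + D(n-2)), D(0)=1, D(1)=0.
D(2) = 1 x (0 + 1) = 1
D(3) = 2 x (1 + 0) = 2
D(4) = 3 x (2 + 1) = 9
D(5) = 4 x (9 + 2) = 44
D(6) = 5 x (D(5) + D(4)) = 5 x (44 + 9)

Final answer: D(6) = 265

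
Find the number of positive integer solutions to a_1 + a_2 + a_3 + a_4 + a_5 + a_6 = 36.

Substitute a'_i = a_i - 1 (so a'_i >= 0). Then sum a'_i = 36 - 6 = 30.
Stars and bars: C(30+6-1, 6-1) = C(35,5).

Final answer: C(35,5) = 324632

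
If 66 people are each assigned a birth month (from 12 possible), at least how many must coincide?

There are 12 possible values for birth month. With 66 people and 12 categories, by pigeonhole: ceiling(66/12).

Final answer: 6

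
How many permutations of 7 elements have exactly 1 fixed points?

Choose which 1 elements are fixed: C(7,1) = 7.
Derange the remaining 6 using D(j) = (j-1)(D(j-1) + D(j-2)), D(0)=1, D(1)=0: D(2)=1, D(3)=2, D(4)=9, D(5)=44, D(6)=265.
Total: 7 x 265.

Final answer: C(7,1) D(6) = 1855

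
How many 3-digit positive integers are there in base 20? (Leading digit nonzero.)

These are the integers in [20^2, 20^3), so the count is 20^3 - 20^2 = 19 x 20^2.

Final answer: 7600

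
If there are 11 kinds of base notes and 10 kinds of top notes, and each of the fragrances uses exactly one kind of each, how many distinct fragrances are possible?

By the multiplication principle: 11 x 10.

Final answer: 110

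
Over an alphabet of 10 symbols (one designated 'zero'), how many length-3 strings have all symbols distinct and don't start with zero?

The leading digit has 9 choices (anything but zero); the next has 9 (anything but the first), then 8, and so on, one fewer each time.
Total: 9 x 9 x 8.

Final answer: 648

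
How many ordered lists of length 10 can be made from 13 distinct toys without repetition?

P(13,10) = 13!/(13-10)! = 13!/3!.

Final answer: P(13,10) = 1037836800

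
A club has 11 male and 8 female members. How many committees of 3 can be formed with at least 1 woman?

Sum over valid woman counts:
C(8,1)C(11,2) = 440
C(8,2)C(11,1) = 308
C(8,3)C(11,0) = 56
Total: 440 + 308 + 56.

Final answer: 804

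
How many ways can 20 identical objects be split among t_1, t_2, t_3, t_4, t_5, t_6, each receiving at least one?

Substitute t'_i = t_i - 1 (so t'_i >= 0). Then sum t'_i = 20 - 6 = 14.
Stars and bars: C(14+6-1, 6-1) = C(19,5).

Final answer: C(19,5) = 11628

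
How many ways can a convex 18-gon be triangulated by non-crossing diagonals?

This is counted by the nth Catalan number C_n. Here n = 18 - 2 = 16.
Using C_0 = 1 and C_(k+1) = C_k x 2(2k+1)/(k+2), build up term by term: C_1=1, C_2=2, C_3=5, C_4=14, C_5=42, C_6=132, C_7=429, C_8=1430, C_9=4862, C_10=16796, C_11=58786, C_12=208012, C_13=742900, C_14=2674440, C_15=9694845, C_16=35357670.

Final answer: C_{16} = 35357670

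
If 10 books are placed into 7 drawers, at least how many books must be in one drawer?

By the pigeonhole principle: ceiling(10/7).

Final answer: 2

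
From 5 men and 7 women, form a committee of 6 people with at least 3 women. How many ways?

Sum over valid woman counts:
C(7,3)C(5,3) = 350
C(7,4)C(5,2) = 350
C(7,5)C(5,1) = 105
C(7,6)C(5,0) = 7
Total: 350 + 350 + 105 + 7.

Final answer: 812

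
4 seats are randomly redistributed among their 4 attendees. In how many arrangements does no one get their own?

Derangements satisfy D(n) = (n-1)(D(n-1) + D(n-2)), starting from D(0)=1, D(1)=0.
D(2) = 1 x (0 + 1) = 1
D(3) = 2 x (1 + 0) = 2
D(4) = 3 x (D(3) + D(2)) = 3 x (2 + 1)

Final answer: D(4) = 9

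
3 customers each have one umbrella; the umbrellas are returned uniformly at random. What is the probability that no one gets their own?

D(n) = (n-1)(D(n-1) + D(n-2)), D(0)=1, D(1)=0.
Building up: D(2)=1, D(3)=2.
Total arrangements: 3! = 6.
Probability = D(3)/3! = 1/3.

Final answer: D(3)/3! = 2/6 = 0.333333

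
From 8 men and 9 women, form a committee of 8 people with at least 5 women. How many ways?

Sum over valid woman counts:
C(9,5)C(8,3) = 7056
C(9,6)C(8,2) = 2352
C(9,7)C(8,1) = 288
C(9,8)C(8,0) = 9
Total: 7056 + 2352 + 288 + 9.

Final answer: 9705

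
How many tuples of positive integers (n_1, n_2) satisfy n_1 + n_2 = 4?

Substitute n'_i = n_i - 1 (so n'_i >= 0). Then sum n'_i = 4 - 2 = 2.
Stars and bars: C(2+2-1, 2-1) = C(3,1).

Final answer: C(3,1) = 3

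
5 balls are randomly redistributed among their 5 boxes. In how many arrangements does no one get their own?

D(n) = (n-1)(D(n-1) + D(n-2)), D(0)=1, D(1)=0.
D(2) = 1 x (0 + 1) = 1
D(3) = 2 x (1 + 0) = 2
D(4) = 3 x (2 + 1) = 9
D(5) = 4 x (D(4) + D(3)) = 4 x (9 + 2)

Final answer: D(5) = 44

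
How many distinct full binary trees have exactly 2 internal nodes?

This is counted by the nth Catalan number C_n. Here n = 2.
Using C_0 = 1 and C_(k+1) = C_k x 2(2k+1)/(k+2), build up term by term: C_1=1, C_2=2.

Final answer: C_{2} = 2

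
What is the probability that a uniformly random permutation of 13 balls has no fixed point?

Derangements satisfy D(n) = (n-1)(D(n-1) + D(n-2)), starting from D(0)=1, D(1)=0.
Building up: D(2)=1, D(3)=2, D(4)=9, D(5)=44, D(6)=265, D(7)=1854, D(8)=14833, D(9)=133496, D(10)=1334961, D(11)=14684570, D(12)=176214841, D(13)=2290792932.
Total arrangements: 13! = 6227020800.
Probability = D(13)/13! = 63633137/172972800.

Final answer: D(13)/13! = 2290792932/6227020800 = 0.367879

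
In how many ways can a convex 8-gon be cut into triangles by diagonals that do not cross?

This is a standard Catalan-number count: the answer is C_n. Here n = 8 - 2 = 6.
C_n = C(2n,n) - C(2n,n+1), so C_{6} = C(12,6) - C(12,7) = 924 - 792.

Final answer: C_{6} = 132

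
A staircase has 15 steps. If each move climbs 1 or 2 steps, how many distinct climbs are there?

Let f(n) count the ways. The last step is size 1 or 2, so f(n) = f(n-1) + f(n-2) with f(1)=1, f(2)=2.
Iterating the recurrence: f(1)=1, f(2)=2, f(3)=3, f(4)=5, f(5)=8, f(6)=13, f(7)=21, f(8)=34, f(9)=55, f(10)=89, f(11)=144, f(12)=233, f(13)=377, f(14)=610, f(15)=987.

Final answer: 987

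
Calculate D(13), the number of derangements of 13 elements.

Use the recurrence D(n) = (n-1)(D(n-1) + D(n-2)) with D(0)=1, D(1)=0.
D(2) = 1 x (0 + 1) = 1
D(3) = 2 x (1 + 0) = 2
D(4) = 3 x (2 + 1) = 9
D(5) = 4 x (9 + 2) = 44
D(6) = 5 x (44 + 9) = 265
D(7) = 6 x (265 + 44) = 1854
D(8) = 7 x (1854 + 265) = 14833
D(9) = 8 x (14833 + 1854) = 133496
D(10) = 9 x (133496 + 14833) = 1334961
D(11) = 10 x (1334961 + 133496) = 14684570
D(12) = 11 x (14684570 + 1334961) = 176214841
D(13) = 12 x (D(12) + D(11)) = 12 x (176214841 + 14684570)

Final answer: D(13) = 2290792932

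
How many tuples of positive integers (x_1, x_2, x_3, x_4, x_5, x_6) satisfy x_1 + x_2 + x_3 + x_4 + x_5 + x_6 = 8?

Substitute x'_i = x_i - 1 (so x'_i >= 0). Then sum x'_i = 8 - 6 = 2.
Stars and bars: C(2+6-1, 6-1) = C(7,5).

Final answer: C(7,5) = 21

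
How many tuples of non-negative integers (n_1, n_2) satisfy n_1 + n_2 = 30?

Stars and bars with 30 stars and 1 bars:
C(30+2-1, 2-1) = C(31,1).

Final answer: C(31,1) = 31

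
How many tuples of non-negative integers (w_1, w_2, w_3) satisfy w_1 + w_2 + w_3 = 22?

Stars and bars with 22 stars and 2 bars:
C(22+3-1, 3-1) = C(24,2).

Final answer: C(24,2) = 276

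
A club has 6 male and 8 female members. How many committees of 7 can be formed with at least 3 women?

Sum over valid woman counts:
C(8,3)C(6,4) = 840
C(8,4)C(6,3) = 1400
C(8,5)C(6,2) = 840
C(8,6)C(6,1) = 168
C(8,7)C(6,0) = 8
Total: 840 + 1400 + 840 + 168 + 8.

Final answer: 3256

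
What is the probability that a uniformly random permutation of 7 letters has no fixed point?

Use the recurrence D(n) = (n-1)(D(n-1) + D(n-2)) with D(0)=1, D(1)=0.
Building up: D(2)=1, D(3)=2, D(4)=9, D(5)=44, D(6)=265, D(7)=1854.
Total arrangements: 7! = 5040.
Probability = D(7)/7! = 103/280.

Final answer: D(7)/7! = 1854/5040 = 0.367857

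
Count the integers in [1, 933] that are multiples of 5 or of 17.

Multiples of 5: 186. Multiples of 17: 54. Of both (lcm=85): 10.
By inclusion-exclusion: 186 + 54 - 10.

Final answer: 230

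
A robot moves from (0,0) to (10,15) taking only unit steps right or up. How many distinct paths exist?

Each path has 10 right steps and 15 up steps in some order (25 steps total).
Choose which 15 of the 25 steps are up: C(25,15).

Final answer: C(25,15) = 3268760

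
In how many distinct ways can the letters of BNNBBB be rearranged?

Letters (B:4, N:2). Total letters: 6.
Permutations = 6!/(4! x 2!).

Final answer: 15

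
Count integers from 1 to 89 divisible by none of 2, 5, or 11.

|div by 2|=44, |div by 5|=17, |div by 11|=8.
|div by 2&5|=8, |div by 2&11|=4, |div by 5&11|=1, |div by all|=0.
By inclusion-exclusion, divisible by at least one: 44+17+8-8-4-1+0 = 56.
Not divisible by any: 89 - 56.

Final answer: 33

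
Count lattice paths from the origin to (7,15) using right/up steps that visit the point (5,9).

Paths (0,0)->(5,9): C(14,9) = 2002.
Paths (5,9)->(7,15): C(8,6) = 28.
By multiplication principle: 2002 x 28.

Final answer: 56056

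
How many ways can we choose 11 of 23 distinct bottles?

C(23,11) = 23!/(11! x 12!).

Final answer: \binom{23}{11} = 1352078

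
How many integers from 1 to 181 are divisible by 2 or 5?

Multiples of 2: 90. Multiples of 5: 36. Of both (lcm=10): 18.
By inclusion-exclusion: 90 + 36 - 18.

Final answer: 108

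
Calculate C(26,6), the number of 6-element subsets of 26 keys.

C(26,6) = 26!/(6! x 20!).

Final answer: \binom{26}{6} = 230230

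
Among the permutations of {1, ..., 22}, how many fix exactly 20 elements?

Choose which 20 elements are fixed: C(22,20) = 231.
Derange the remaining 2 using D(j) = (j-1)(D(j-1) + D(j-2)), D(0)=1, D(1)=0: D(2)=1.
Total: 231 x 1.

Final answer: C(22,20) D(2) = 231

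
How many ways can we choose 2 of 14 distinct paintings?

C(14,2) = 14!/(2! x (14-2)!).

Final answer: C(14,2) = 91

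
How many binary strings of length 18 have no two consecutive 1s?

Classify by the final bit: ...0 gives a(n-1) strings, ...01 gives a(n-2) strings. Thus a(n) = a(n-1) + a(n-2) with a(1)=2, a(2)=3.
Computing successive values: a(1)=2, a(2)=3, a(3)=5, a(4)=8, a(5)=13, a(6)=21, a(7)=34, a(8)=55, a(9)=89, a(10)=144, a(11)=233, a(12)=377, a(13)=610, a(14)=987, a(15)=1597, a(16)=2584, a(17)=4181, a(18)=6765.

Final answer: 6765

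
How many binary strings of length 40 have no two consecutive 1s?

A valid string ends in 0 (append to any length-(n-1) valid string) or in 01 (append to any length-(n-2) valid string), so a(n) = a(n-1) + a(n-2) with a(1)=2, a(2)=3.
Computing successive values: a(1)=2, a(2)=3, a(3)=5, a(4)=8, a(5)=13, a(6)=21, a(7)=34, a(8)=55, a(9)=89, a(10)=144, a(11)=233, a(12)=377, a(13)=610, a(14)=987, a(15)=1597, a(16)=2584, a(17)=4181, a(18)=6765, a(19)=10946, a(20)=17711, a(21)=28657, a(22)=46368, a(23)=75025, a(24)=121393, a(25)=196418, a(26)=317811, a(27)=514229, a(28)=832040, a(29)=1346269, a(30)=2178309, a(31)=3524578, a(32)=5702887, a(33)=9227465, a(34)=14930352, a(35)=24157817, a(36)=39088169, a(37)=63245986, a(38)=102334155, a(39)=165580141, a(40)=267914296.

Final answer: 267914296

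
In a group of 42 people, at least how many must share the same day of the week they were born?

There are 7 possible values for day of the week they were born. With 42 people and 7 categories, by pigeonhole: ceiling(42/7).

Final answer: 6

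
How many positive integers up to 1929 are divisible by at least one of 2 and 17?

Multiples of 2: 964. Multiples of 17: 113. Of both (lcm=34): 56.
By inclusion-exclusion: 964 + 113 - 56.

Final answer: 1021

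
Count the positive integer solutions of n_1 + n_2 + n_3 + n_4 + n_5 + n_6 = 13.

Substitute n'_i = n_i - 1 (so n'_i >= 0). Then sum n'_i = 13 - 6 = 7.
Stars and bars: C(7+6-1, 6-1) = C(12,5).

Final answer: C(12,5) = 792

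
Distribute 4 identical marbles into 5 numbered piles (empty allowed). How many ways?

Stars and bars: C(n+k-1, k-1) = C(8,4).

Final answer: C(8,4) = 70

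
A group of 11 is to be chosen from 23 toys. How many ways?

C(23,11) = 23!/(11! x 12!).

Final answer: \binom{23}{11} = 1352078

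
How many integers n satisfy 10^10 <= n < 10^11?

The leading digit cannot be 0 (9 options); the other 10 digits can be anything (10 options each).
Total: 9 x 10^10.

Final answer: 90000000000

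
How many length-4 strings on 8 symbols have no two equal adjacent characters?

Let g(n) count such strings. g(1) = 8, and each valid string of length n-1 extends in 7 ways (any symbol but the last), so g(n) = 7 g(n-1).
Total: g(4) = 8 x 7^3.

Final answer: 8 x 7^{3} = 2744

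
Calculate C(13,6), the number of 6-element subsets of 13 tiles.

C(13,6) = 13!/(6! x 7!).

Final answer: \binom{13}{6} = 1716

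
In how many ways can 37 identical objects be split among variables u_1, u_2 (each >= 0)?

Stars and bars with 37 stars and 1 bars:
C(37+2-1, 2-1) = C(38,1).

Final answer: C(38,1) = 38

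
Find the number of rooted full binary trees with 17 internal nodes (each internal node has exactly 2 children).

This is a standard Catalan-number count: the answer is C_n. Here n = 17.
Using C_0 = 1 and C_(k+1) = C_k x 2(2k+1)/(k+2), build up term by term: C_1=1, C_2=2, C_3=5, C_4=14, C_5=42, C_6=132, C_7=429, C_8=1430, C_9=4862, C_10=16796, C_11=58786, C_12=208012, C_13=742900, C_14=2674440, C_15=9694845, C_16=35357670, C_17=129644790.

Final answer: C_{17} = 129644790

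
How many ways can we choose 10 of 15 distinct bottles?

C(15,10) = 15!/(10! x 5!).

Final answer: \binom{15}{10} = 3003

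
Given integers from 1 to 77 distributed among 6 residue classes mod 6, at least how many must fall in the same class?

By pigeonhole with 77 objects and 6 categories: ceiling(77/6).

Final answer: 13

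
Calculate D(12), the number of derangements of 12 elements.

Derangements satisfy D(n) = (n-1)(D(n-1) + D(n-2)), starting from D(0)=1, D(1)=0.
Building up: D(2)=1, D(3)=2, D(4)=9, D(5)=44, D(6)=265, D(7)=1854, D(8)=14833, D(9)=133496, D(10)=1334961, D(11)=14684570.
D(12) = 11 x (D(11) + D(10)) = 11 x (14684570 + 1334961).

Final answer: D(12) = 176214841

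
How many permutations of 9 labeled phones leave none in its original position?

Use the recurrence D(n) = (n-1)(D(n-1) + D(n-2)) with D(0)=1, D(1)=0.
D(2) = 1 x (0 + 1) = 1
D(3) = 2 x (1 + 0) = 2
D(4) = 3 x (2 + 1) = 9
D(5) = 4 x (9 + 2) = 44
D(6) = 5 x (44 + 9) = 265
D(7) = 6 x (265 + 44) = 1854
D(8) = 7 x (1854 + 265) = 14833
D(9) = 8 x (D(8) + D(7)) = 8 x (14833 + 1854)

Final answer: D(9) = 133496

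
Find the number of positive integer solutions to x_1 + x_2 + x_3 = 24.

Substitute x'_i = x_i - 1 (so x'_i >= 0). Then sum x'_i = 24 - 3 = 21.
Stars and bars: C(21+3-1, 3-1) = C(23,2).

Final answer: C(23,2) = 253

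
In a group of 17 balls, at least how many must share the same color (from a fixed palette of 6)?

There are 6 possible values for color (from a fixed palette of 6). With 17 balls and 6 categories, by pigeonhole: ceiling(17/6).

Final answer: 3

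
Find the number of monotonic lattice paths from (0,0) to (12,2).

Each path has 12 right steps and 2 up steps in some order (14 steps total).
Choose which 2 of the 14 steps are up: C(14,2).

Final answer: C(14,2) = 91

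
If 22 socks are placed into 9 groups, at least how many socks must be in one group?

By the pigeonhole principle: ceiling(22/9).

Final answer: 3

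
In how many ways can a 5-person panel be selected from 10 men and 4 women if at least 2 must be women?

Sum over valid woman counts:
C(4,2)C(10,3) = 720
C(4,3)C(10,2) = 180
C(4,4)C(10,1) = 10
Total: 720 + 180 + 10.

Final answer: 910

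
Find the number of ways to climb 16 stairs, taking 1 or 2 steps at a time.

Condition on the final move: it is a 1-step (f(n-1) ways to get there) or a 2-step (f(n-2) ways), so f(n) = f(n-1) + f(n-2), with f(1)=1, f(2)=2.
Building up term by term: f(1)=1, f(2)=2, f(3)=3, f(4)=5, f(5)=8, f(6)=13, f(7)=21, f(8)=34, f(9)=55, f(10)=89, f(11)=144, f(12)=233, f(13)=377, f(14)=610, f(15)=987, f(16)=1597.

Final answer: 1597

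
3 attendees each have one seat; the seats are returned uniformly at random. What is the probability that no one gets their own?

Use the recurrence D(n) = (n-1)(D(n-1) + D(n-2)) with D(0)=1, D(1)=0.
Building up: D(2)=1, D(3)=2.
Total arrangements: 3! = 6.
Probability = D(3)/3! = 1/3.

Final answer: D(3)/3! = 2/6 = 0.333333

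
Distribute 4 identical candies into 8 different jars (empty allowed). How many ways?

Stars and bars: C(n+k-1, k-1) = C(11,7).

Final answer: C(11,7) = 330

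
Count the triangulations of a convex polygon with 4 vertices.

This is a standard Catalan-number count: the answer is C_n. Here n = 4 - 2 = 2.
C_n = C(2n,n) - C(2n,n+1), so C_{2} = C(4,2) - C(4,3) = 6 - 4.

Final answer: C_{2} = 2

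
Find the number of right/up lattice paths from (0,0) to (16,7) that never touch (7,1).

Total paths to (16,7): C(23,7) = 245157.
Paths through (7,1): C(8,1) x C(15,6) = 40040.
Avoiding (7,1): 245157 - 40040.

Final answer: 205117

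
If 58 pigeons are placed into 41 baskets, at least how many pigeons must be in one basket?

By the pigeonhole principle: ceiling(58/41).

Final answer: 2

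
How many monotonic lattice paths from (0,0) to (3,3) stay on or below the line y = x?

Total monotonic paths to (3,3): C(6,3) = 20.
Reflecting each bad path at its first crossing gives a bijection with paths to (2,4): C(6,4) = 15.
Valid Dyck paths: 20 - 15.
(Equivalently, C_{3} = C(6,3)/4 = 20/4.)

Final answer: C_{3} = 5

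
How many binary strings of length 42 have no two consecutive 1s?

Classify by the final bit: ...0 gives a(n-1) strings, ...01 gives a(n-2) strings. Thus a(n) = a(n-1) + a(n-2) with a(1)=2, a(2)=3.
Building up term by term: a(1)=2, a(2)=3, a(3)=5, a(4)=8, a(5)=13, a(6)=21, a(7)=34, a(8)=55, a(9)=89, a(10)=144, a(11)=233, a(12)=377, a(13)=610, a(14)=987, a(15)=1597, a(16)=2584, a(17)=4181, a(18)=6765, a(19)=10946, a(20)=17711, a(21)=28657, a(22)=46368, a(23)=75025, a(24)=121393, a(25)=196418, a(26)=317811, a(27)=514229, a(28)=832040, a(29)=1346269, a(30)=2178309, a(31)=3524578, a(32)=5702887, a(33)=9227465, a(34)=14930352, a(35)=24157817, a(36)=39088169, a(37)=63245986, a(38)=102334155, a(39)=165580141, a(40)=267914296, a(41)=433494437, a(42)=701408733.

Final answer: 701408733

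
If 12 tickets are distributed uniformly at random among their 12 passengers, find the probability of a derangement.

Derangements satisfy D(n) = (n-1)(D(n-1) + D(n-2)), starting from D(0)=1, D(1)=0.
Building up: D(2)=1, D(3)=2, D(4)=9, D(5)=44, D(6)=265, D(7)=1854, D(8)=14833, D(9)=133496, D(10)=1334961, D(11)=14684570, D(12)=176214841.
Total arrangements: 12! = 479001600.
Probability = D(12)/12! = 16019531/43545600.

Final answer: D(12)/12! = 176214841/479001600 = 0.367879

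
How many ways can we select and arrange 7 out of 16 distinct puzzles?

P(16,7) = 16!/(16-7)! = 16!/9!.

Final answer: P(16,7) = 57657600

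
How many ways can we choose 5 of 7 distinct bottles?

C(7,5) = 7!/(5! x (7-5)!).

Final answer: C(7,5) = 21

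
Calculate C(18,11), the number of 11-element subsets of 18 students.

C(18,11) = 18!/(11! x 7!).

Final answer: \binom{18}{11} = 31824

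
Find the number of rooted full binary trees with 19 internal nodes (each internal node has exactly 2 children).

This is counted by the nth Catalan number C_n. Here n = 19.
C_n = (2n)!/(n!(n+1)!), so C_{19} = 38!/(19! x 20!) = C(38,19)/20 = 35345263800/20.

Final answer: C_{19} = 1767263190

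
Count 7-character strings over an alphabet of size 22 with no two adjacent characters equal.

First character: 22 choices. Each subsequent: 21 choices (must differ from the previous one).
Total: 22 x 21^6.

Final answer: 22 x 21^{6} = 1886854662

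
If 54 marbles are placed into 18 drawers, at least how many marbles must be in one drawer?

By the pigeonhole principle: ceiling(54/18).

Final answer: 3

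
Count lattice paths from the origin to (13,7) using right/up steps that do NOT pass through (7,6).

Total paths to (13,7): C(20,7) = 77520.
Paths through (7,6): C(13,6) x C(7,1) = 12012.
Avoiding (7,6): 77520 - 12012.

Final answer: 65508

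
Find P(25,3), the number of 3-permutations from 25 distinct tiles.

P(25,3) = 25!/(25-3)! = 25!/22!.

Final answer: P(25,3) = 13800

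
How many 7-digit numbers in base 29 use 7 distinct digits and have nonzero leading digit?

First digit: 28 (nonzero). Second: 28 (not first). Third: 27, etc.
Total: 28 x 28 x 27 x 26 x 25 x 24 x 23.

Final answer: 7595078400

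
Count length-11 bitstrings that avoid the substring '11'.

Classify by the final bit: ...0 gives a(n-1) strings, ...01 gives a(n-2) strings. Thus a(n) = a(n-1) + a(n-2) with a(1)=2, a(2)=3.
Building up term by term: a(1)=2, a(2)=3, a(3)=5, a(4)=8, a(5)=13, a(6)=21, a(7)=34, a(8)=55, a(9)=89, a(10)=144, a(11)=233.

Final answer: 233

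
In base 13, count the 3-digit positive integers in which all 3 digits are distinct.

The leading digit has 12 choices (anything but zero); the next has 12 (anything but the first), then 11, and so on, one fewer each time.
Total: 12 x 12 x 11.

Final answer: 1584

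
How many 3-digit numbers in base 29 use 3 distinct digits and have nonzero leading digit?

First digit: 28 (nonzero). Second: 28 (not first). Third: 27, etc.
Total: 28 x 28 x 27.

Final answer: 21168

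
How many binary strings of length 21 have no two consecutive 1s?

A valid string ends in 0 (append to any length-(n-1) valid string) or in 01 (append to any length-(n-2) valid string), so a(n) = a(n-1) + a(n-2) with a(1)=2, a(2)=3.
Building up term by term: a(1)=2, a(2)=3, a(3)=5, a(4)=8, a(5)=13, a(6)=21, a(7)=34, a(8)=55, a(9)=89, a(10)=144, a(11)=233, a(12)=377, a(13)=610, a(14)=987, a(15)=1597, a(16)=2584, a(17)=4181, a(18)=6765, a(19)=10946, a(20)=17711, a(21)=28657.

Final answer: 28657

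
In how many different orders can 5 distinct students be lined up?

The number of ways to arrange 5 distinct objects is 5!.

Final answer: 5! = 120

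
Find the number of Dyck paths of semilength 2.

Total monotonic paths to (2,2): C(4,2) = 6.
Paths that cross above y=x (reflection bijection): C(4,3) = 4.
Valid Dyck paths: 6 - 4.
(Check: C(4,2) - C(4,3) = C(4,2)/3, the Catalan number C_{2}.)

Final answer: C_{2} = 2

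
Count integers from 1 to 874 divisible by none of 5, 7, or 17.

|div by 5|=174, |div by 7|=124, |div by 17|=51.
|div by 5&7|=24, |div by 5&17|=10, |div by 7&17|=7, |div by all|=1.
By inclusion-exclusion, divisible by at least one: 174+124+51-24-10-7+1 = 309.
Not divisible by any: 874 - 309.

Final answer: 565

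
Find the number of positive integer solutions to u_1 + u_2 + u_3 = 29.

Substitute u'_i = u_i - 1 (so u'_i >= 0). Then sum u'_i = 29 - 3 = 26.
Stars and bars: C(26+3-1, 3-1) = C(28,2).

Final answer: C(28,2) = 378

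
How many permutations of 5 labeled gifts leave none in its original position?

Use the recurrence D(n) = (n-1)(D(n-1) + D(n-2)) with D(0)=1, D(1)=0.
D(2) = 1 x (0 + 1) = 1
D(3) = 2 x (1 + 0) = 2
D(4) = 3 x (2 + 1) = 9
D(5) = 4 x (D(4) + D(3)) = 4 x (9 + 2)

Final answer: D(5) = 44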